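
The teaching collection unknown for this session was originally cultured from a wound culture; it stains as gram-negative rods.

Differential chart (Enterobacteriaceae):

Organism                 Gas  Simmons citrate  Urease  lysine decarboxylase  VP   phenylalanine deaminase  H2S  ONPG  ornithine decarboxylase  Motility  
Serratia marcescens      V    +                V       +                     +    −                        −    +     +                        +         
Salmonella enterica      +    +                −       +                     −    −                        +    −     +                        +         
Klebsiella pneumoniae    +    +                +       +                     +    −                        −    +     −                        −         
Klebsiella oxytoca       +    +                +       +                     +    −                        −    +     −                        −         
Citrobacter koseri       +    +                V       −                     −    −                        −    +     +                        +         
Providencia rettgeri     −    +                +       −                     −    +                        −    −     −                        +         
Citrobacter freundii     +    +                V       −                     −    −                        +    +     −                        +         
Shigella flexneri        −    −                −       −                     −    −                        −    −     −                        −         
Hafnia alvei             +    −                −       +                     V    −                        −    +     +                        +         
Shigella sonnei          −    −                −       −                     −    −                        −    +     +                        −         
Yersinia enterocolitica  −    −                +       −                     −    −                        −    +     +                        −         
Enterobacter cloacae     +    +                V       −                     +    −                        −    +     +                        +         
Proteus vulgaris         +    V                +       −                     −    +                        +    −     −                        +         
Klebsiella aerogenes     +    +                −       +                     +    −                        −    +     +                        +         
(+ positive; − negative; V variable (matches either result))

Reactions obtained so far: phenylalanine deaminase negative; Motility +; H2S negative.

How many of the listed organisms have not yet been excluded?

H2S −: excludes Salmonella enterica, Citrobacter freundii, Proteus vulgaris — 11 left.
Motility +: excludes 5 organisms — 6 left.
phenylalanine deaminase −: excludes Providencia rettgeri — 5 left.
Still consistent: Citrobacter koseri, Enterobacter cloacae, Hafnia alvei, Klebsiella aerogenes, Serratia marcescens.

5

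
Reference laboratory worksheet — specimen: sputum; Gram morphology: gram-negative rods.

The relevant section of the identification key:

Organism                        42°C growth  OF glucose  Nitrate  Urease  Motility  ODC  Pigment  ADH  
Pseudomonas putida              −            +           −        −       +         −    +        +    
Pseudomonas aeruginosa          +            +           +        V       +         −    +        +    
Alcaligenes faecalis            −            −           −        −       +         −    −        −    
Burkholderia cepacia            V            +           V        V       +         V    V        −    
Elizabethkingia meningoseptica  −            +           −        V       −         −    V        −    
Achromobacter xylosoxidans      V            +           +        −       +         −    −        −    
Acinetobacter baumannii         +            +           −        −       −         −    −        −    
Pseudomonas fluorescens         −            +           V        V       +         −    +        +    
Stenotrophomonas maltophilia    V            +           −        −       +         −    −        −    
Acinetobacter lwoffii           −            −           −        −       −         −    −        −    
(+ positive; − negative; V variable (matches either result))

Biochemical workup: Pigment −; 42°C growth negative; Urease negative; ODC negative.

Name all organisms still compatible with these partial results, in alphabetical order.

Achromobacter xylosoxidans, Acinetobacter lwoffii, Alcaligenes faecalis, Burkholderia cepacia, Elizabethkingia meningoseptica, Stenotrophomonas maltophilia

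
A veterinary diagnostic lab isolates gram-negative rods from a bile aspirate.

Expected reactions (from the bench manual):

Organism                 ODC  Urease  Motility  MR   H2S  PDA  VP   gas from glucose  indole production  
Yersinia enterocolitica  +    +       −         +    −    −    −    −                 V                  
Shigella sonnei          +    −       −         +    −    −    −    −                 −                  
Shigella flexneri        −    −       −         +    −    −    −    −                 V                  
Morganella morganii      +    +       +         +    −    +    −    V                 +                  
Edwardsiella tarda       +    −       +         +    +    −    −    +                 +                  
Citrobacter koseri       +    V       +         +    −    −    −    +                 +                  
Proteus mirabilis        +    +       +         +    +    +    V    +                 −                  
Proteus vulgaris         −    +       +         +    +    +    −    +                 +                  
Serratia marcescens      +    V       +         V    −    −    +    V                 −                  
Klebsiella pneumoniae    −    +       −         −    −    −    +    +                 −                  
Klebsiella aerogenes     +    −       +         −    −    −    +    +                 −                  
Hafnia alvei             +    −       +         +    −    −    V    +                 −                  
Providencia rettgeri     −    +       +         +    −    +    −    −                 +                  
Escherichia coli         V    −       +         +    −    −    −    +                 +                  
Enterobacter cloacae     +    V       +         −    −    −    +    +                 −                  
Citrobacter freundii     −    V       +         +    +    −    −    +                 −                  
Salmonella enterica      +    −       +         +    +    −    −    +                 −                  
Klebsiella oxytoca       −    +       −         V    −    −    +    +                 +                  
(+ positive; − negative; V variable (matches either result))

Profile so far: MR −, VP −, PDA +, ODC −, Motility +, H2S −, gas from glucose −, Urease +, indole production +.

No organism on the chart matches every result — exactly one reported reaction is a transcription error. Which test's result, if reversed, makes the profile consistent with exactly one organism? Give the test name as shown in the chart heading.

MR

As reported, no row in the chart matches all 9 reactions.
Reversing ODC → still no organism matches.
Reversing VP → still no organism matches.
Reversing H2S → still no organism matches.
Reversing gas from glucose → still no organism matches.
Reversing Urease → still no organism matches.
Reversing indole production → still no organism matches.
Reversing PDA → still no organism matches.
Reversing MR (to +) → unique match: Providencia rettgeri.
Reversing Motility → still no organism matches.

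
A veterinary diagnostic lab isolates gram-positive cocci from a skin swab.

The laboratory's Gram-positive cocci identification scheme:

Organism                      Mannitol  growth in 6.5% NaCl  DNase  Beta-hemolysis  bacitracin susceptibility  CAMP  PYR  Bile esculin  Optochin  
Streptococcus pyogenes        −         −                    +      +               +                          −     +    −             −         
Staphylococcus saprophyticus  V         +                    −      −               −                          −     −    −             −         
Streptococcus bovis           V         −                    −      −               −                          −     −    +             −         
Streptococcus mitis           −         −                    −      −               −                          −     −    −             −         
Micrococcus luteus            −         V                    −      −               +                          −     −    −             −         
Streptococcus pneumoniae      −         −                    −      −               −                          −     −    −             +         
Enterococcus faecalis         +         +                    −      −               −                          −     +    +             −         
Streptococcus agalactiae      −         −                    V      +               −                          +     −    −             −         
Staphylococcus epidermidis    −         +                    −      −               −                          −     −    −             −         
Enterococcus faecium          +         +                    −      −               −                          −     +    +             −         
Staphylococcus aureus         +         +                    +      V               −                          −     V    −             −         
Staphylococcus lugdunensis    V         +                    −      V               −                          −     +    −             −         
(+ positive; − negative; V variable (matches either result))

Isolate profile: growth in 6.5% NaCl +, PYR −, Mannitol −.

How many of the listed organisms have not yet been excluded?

3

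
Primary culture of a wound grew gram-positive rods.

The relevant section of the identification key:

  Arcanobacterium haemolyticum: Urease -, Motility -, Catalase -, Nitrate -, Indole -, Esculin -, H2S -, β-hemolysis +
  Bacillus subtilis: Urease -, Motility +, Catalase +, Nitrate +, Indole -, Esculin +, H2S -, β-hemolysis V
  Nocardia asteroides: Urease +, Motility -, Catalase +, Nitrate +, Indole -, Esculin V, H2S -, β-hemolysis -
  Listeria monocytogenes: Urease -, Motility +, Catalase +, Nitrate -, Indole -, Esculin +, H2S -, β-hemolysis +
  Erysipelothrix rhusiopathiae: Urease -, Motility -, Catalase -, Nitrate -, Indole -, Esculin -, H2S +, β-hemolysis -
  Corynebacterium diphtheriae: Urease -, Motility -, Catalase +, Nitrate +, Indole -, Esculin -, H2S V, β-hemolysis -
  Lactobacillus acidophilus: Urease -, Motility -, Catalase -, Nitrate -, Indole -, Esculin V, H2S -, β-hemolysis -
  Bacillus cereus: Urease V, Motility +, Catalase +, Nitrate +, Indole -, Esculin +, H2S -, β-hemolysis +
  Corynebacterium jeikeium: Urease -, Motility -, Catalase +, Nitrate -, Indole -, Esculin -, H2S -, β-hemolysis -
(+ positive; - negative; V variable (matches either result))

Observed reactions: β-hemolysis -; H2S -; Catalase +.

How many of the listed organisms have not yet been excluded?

β-hemolysis -: excludes Arcanobacterium haemolyticum, Listeria monocytogenes, Bacillus cereus — 6 left.
Catalase +: excludes Erysipelothrix rhusiopathiae, Lactobacillus acidophilus — 4 left.
H2S -: all 4 remaining candidates are consistent.
Still consistent: Bacillus subtilis, Corynebacterium diphtheriae, Corynebacterium jeikeium, Nocardia asteroides.

4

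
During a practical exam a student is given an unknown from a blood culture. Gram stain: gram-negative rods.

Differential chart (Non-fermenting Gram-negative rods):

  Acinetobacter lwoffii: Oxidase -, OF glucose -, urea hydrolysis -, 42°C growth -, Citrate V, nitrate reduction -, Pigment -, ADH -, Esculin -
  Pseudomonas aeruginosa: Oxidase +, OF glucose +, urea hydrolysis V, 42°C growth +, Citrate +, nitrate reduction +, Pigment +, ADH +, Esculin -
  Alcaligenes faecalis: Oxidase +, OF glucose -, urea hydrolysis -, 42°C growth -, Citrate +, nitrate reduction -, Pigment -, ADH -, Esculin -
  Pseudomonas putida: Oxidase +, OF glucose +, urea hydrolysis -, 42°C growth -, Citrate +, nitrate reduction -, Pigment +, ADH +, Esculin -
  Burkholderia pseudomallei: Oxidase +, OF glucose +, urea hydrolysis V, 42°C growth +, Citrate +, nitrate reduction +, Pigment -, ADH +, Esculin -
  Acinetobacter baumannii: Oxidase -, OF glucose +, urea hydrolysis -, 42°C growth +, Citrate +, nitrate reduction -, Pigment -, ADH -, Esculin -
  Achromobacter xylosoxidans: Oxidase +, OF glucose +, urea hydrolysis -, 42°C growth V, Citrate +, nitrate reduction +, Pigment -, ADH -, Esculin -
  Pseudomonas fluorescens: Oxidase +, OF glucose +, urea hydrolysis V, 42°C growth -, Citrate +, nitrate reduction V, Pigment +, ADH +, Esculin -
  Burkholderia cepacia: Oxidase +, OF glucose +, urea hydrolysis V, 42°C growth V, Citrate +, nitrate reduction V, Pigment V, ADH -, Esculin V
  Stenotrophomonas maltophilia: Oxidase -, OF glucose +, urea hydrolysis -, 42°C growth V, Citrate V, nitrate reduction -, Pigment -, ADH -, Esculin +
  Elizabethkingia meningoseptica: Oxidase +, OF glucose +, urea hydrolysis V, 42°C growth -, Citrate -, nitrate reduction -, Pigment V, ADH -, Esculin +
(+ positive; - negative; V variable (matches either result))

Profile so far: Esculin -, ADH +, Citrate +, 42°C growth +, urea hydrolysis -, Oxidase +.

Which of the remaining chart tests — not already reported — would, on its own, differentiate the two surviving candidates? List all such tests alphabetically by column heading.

Citrate +: excludes Elizabethkingia meningoseptica — 10 left.
Oxidase +: excludes Acinetobacter lwoffii, Acinetobacter baumannii, Stenotrophomonas maltophilia — 7 left.
urea hydrolysis -: all 7 remaining candidates are consistent.
Esculin -: all 7 remaining candidates are consistent.
ADH +: excludes Alcaligenes faecalis, Achromobacter xylosoxidans, Burkholderia cepacia — 4 left.
42°C growth +: excludes Pseudomonas putida, Pseudomonas fluorescens — 2 left.
Two candidates remain: Burkholderia pseudomallei and Pseudomonas aeruginosa.
  OF glucose: + vs + — same for both, does not separate.
  nitrate reduction: + vs + — same for both, does not separate.
  Pigment: Burkholderia pseudomallei -, Pseudomonas aeruginosa + — discriminates.

Pigment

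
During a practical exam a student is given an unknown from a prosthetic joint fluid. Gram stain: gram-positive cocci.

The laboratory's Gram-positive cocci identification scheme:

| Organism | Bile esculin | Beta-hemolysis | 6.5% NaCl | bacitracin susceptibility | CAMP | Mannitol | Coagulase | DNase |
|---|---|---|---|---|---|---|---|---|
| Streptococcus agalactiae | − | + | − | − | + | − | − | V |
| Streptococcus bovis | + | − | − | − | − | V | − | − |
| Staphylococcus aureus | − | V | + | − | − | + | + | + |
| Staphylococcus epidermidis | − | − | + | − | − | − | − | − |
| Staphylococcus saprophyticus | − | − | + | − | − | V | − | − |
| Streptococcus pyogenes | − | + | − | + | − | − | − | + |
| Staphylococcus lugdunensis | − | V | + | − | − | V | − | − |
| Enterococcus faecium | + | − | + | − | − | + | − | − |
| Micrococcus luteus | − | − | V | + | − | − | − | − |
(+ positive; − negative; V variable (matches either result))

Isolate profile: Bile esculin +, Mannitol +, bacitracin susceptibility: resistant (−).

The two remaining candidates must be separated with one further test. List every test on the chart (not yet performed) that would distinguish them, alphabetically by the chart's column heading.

Mannitol +: excludes Streptococcus agalactiae, Staphylococcus epidermidis, Streptococcus pyogenes, Micrococcus luteus — 5 left.
bacitracin susceptibility −: all 5 remaining candidates are consistent.
Bile esculin +: excludes Staphylococcus aureus, Staphylococcus saprophyticus, Staphylococcus lugdunensis — 2 left.
Two candidates remain: Enterococcus faecium and Streptococcus bovis.
  Beta-hemolysis: − vs − — same for both, does not separate.
  6.5% NaCl: Enterococcus faecium +, Streptococcus bovis − — discriminates.
  CAMP: − vs − — same for both, does not separate.
  Coagulase: − vs − — same for both, does not separate.
  DNase: − vs − — same for both, does not separate.

6.5% NaCl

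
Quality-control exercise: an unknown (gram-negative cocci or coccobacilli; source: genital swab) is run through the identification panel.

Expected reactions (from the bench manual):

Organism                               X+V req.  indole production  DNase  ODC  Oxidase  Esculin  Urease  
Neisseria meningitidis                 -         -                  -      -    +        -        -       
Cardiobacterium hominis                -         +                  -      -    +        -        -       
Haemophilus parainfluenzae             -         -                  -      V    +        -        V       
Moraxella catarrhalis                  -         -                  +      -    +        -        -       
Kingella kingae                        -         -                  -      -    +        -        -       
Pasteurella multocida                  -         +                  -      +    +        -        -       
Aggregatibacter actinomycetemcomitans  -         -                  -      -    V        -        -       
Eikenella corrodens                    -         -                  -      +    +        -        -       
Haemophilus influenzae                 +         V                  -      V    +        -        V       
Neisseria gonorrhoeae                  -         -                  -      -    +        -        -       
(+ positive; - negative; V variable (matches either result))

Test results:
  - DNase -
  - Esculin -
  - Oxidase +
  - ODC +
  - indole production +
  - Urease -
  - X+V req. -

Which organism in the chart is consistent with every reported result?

Pasteurella multocida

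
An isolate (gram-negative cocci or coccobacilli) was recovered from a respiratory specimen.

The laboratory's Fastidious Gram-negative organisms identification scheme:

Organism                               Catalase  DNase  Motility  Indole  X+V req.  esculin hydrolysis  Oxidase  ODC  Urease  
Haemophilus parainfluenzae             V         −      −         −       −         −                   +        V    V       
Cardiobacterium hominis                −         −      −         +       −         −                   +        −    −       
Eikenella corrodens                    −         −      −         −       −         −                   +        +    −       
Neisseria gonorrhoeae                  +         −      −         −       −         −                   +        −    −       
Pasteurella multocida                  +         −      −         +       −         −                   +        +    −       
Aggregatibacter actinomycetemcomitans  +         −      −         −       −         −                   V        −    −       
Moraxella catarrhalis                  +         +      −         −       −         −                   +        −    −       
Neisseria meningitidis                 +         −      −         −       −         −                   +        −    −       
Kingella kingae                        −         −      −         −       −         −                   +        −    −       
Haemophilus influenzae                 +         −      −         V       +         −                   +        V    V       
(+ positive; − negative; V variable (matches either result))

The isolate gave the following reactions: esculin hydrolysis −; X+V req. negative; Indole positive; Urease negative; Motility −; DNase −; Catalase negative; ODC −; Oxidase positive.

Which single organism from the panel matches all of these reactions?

Cardiobacterium hominis

Catalase −: excludes 6 organisms — 4 left.
ODC −: excludes Eikenella corrodens — 3 left.
X+V req. −: all 3 remaining candidates are consistent.
Indole +: excludes Haemophilus parainfluenzae, Kingella kingae — 1 left.
DNase −: the one remaining candidate is consistent.
Urease −: the one remaining candidate is consistent.
Motility −: the one remaining candidate is consistent.
Oxidase +: the one remaining candidate is consistent.
esculin hydrolysis −: the one remaining candidate is consistent.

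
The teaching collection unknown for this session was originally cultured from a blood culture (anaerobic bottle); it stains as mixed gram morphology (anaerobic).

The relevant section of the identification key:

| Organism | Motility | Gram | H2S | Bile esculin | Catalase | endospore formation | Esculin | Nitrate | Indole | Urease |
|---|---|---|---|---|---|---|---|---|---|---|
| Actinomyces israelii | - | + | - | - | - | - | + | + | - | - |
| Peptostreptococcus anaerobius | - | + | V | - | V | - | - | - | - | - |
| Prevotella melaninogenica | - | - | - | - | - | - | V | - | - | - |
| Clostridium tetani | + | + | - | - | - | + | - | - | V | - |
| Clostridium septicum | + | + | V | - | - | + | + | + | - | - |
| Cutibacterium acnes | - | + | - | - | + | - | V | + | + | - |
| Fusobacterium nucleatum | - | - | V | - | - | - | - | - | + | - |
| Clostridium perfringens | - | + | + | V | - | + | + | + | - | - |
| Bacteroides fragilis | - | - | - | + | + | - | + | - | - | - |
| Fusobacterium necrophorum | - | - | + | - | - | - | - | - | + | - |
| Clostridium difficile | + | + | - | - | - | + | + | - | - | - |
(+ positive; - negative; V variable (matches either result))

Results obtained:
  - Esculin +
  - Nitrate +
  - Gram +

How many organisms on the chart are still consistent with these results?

4

Nitrate +: excludes 7 organisms — 4 left.
Gram +: all 4 remaining candidates are consistent.
Esculin +: all 4 remaining candidates are consistent.
Still consistent: Actinomyces israelii, Clostridium perfringens, Clostridium septicum, Cutibacterium acnes.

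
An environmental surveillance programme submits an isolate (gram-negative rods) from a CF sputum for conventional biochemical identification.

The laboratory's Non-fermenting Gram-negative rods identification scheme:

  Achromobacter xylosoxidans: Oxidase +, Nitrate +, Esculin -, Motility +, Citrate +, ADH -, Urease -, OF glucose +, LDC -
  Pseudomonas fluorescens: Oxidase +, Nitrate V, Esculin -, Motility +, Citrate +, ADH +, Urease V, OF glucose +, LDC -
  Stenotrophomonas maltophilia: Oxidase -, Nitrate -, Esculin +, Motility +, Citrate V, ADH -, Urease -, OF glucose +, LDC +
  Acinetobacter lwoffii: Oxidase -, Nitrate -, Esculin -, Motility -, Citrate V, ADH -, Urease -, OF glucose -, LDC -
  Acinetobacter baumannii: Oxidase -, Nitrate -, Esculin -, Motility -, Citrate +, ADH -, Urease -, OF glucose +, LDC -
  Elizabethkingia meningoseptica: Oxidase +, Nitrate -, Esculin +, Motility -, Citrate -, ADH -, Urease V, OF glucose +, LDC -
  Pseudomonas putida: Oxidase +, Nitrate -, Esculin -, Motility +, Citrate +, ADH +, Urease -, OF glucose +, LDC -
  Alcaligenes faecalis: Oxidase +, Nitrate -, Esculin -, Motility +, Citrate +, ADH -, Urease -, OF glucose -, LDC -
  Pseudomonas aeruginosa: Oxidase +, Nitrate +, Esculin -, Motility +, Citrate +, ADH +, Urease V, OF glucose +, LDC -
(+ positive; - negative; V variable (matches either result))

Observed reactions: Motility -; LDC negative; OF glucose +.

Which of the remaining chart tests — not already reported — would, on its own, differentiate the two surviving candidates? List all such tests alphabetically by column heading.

Citrate, Esculin, Oxidase

OF glucose +: excludes Acinetobacter lwoffii, Alcaligenes faecalis — 7 left.
LDC -: excludes Stenotrophomonas maltophilia — 6 left.
Motility -: excludes Achromobacter xylosoxidans, Pseudomonas fluorescens, Pseudomonas putida, Pseudomonas aeruginosa — 2 left.
Two candidates remain: Acinetobacter baumannii and Elizabethkingia meningoseptica.
  Oxidase: Acinetobacter baumannii -, Elizabethkingia meningoseptica + — discriminates.
  Nitrate: - vs - — same for both, does not separate.
  Esculin: Acinetobacter baumannii -, Elizabethkingia meningoseptica + — discriminates.
  Citrate: Acinetobacter baumannii +, Elizabethkingia meningoseptica - — discriminates.
  ADH: - vs - — same for both, does not separate.
  Urease: - vs V — variable for at least one, does not separate.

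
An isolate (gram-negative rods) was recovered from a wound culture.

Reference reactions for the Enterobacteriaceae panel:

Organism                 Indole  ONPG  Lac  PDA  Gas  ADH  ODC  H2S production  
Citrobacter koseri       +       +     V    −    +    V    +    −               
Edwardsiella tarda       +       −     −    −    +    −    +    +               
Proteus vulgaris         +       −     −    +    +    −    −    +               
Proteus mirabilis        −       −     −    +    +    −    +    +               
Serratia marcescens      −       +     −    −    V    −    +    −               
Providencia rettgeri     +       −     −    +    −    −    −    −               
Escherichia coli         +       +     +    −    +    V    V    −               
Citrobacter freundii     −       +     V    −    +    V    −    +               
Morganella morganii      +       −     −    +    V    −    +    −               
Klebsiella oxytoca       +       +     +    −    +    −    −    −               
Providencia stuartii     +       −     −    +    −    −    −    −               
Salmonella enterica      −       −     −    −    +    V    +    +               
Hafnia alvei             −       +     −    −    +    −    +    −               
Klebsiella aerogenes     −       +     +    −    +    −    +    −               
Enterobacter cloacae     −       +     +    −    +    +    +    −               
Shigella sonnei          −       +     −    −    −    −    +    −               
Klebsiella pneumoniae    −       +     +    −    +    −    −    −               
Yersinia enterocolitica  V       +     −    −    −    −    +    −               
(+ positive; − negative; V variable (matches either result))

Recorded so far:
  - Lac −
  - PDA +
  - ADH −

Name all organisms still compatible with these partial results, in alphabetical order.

Morganella morganii, Proteus mirabilis, Proteus vulgaris, Providencia rettgeri, Providencia stuartii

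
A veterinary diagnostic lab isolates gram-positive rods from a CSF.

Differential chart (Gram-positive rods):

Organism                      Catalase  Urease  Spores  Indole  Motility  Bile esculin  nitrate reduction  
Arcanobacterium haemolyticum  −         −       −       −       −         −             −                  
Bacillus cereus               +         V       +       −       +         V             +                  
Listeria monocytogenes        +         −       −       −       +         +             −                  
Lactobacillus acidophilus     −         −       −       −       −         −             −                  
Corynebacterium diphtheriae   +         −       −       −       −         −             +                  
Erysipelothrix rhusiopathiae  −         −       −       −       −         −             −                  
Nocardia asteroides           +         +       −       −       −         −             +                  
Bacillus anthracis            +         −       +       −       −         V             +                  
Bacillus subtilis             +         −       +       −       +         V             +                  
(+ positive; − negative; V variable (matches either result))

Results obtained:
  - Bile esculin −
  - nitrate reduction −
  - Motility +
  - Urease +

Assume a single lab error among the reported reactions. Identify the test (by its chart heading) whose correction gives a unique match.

As reported, no row in the chart matches all 4 reactions.
Reversing nitrate reduction (to +) → unique match: Bacillus cereus.
Reversing Urease → still no organism matches.
Reversing Motility → still no organism matches.
Reversing Bile esculin → still no organism matches.

nitrate reduction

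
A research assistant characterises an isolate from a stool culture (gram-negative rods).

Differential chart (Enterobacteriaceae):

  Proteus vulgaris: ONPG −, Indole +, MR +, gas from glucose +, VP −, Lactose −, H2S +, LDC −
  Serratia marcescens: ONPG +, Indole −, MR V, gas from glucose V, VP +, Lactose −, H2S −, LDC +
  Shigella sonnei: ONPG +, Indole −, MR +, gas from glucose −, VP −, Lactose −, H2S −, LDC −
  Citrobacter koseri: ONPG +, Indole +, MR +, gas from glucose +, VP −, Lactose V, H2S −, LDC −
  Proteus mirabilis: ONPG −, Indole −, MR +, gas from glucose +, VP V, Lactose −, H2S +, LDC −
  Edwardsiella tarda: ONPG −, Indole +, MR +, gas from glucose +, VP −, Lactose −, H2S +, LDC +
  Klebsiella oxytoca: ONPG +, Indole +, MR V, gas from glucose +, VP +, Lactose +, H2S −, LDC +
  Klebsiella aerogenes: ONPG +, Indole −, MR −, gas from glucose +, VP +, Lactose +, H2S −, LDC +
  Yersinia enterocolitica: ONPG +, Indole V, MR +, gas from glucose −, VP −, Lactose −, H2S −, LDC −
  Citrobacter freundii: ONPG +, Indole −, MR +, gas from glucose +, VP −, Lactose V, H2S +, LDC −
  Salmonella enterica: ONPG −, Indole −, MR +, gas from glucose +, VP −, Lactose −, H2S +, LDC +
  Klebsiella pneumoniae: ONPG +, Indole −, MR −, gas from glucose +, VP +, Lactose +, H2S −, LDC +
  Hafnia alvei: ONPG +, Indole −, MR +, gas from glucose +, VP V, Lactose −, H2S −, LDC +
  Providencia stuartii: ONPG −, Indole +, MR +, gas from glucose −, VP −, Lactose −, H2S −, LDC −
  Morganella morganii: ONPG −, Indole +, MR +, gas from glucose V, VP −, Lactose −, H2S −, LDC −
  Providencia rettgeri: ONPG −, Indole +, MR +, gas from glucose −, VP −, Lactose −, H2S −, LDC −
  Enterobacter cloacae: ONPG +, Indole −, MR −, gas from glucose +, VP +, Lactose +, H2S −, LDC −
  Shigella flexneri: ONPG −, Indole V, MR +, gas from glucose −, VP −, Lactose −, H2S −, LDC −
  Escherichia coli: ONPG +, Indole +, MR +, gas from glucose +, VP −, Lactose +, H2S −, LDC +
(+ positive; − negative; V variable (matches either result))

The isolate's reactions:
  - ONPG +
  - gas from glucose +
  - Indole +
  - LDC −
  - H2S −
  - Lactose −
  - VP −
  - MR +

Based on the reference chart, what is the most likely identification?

Citrobacter koseri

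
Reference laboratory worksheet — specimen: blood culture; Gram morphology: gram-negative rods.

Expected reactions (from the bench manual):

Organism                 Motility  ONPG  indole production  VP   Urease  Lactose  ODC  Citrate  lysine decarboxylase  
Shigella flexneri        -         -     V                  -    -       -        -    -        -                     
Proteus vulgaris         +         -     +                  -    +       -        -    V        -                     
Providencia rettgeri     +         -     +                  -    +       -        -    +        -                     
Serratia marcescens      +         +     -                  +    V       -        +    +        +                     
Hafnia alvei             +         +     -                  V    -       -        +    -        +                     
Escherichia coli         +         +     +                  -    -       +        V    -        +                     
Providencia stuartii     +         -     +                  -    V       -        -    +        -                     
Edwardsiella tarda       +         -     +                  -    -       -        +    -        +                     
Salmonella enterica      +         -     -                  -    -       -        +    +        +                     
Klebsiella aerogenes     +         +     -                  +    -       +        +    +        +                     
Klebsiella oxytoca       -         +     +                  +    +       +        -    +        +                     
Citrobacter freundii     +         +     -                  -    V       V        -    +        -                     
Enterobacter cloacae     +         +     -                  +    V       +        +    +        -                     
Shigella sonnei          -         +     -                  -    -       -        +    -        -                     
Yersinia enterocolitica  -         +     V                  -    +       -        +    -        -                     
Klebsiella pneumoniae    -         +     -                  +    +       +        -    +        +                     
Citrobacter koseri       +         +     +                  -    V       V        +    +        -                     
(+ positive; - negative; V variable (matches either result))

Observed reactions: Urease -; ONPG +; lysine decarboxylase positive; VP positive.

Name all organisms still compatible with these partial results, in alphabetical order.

Hafnia alvei, Klebsiella aerogenes, Serratia marcescens

VP +: excludes 11 organisms — 6 left.
Urease -: excludes Klebsiella oxytoca, Klebsiella pneumoniae — 4 left.
ONPG +: all 4 remaining candidates are consistent.
lysine decarboxylase +: excludes Enterobacter cloacae — 3 left.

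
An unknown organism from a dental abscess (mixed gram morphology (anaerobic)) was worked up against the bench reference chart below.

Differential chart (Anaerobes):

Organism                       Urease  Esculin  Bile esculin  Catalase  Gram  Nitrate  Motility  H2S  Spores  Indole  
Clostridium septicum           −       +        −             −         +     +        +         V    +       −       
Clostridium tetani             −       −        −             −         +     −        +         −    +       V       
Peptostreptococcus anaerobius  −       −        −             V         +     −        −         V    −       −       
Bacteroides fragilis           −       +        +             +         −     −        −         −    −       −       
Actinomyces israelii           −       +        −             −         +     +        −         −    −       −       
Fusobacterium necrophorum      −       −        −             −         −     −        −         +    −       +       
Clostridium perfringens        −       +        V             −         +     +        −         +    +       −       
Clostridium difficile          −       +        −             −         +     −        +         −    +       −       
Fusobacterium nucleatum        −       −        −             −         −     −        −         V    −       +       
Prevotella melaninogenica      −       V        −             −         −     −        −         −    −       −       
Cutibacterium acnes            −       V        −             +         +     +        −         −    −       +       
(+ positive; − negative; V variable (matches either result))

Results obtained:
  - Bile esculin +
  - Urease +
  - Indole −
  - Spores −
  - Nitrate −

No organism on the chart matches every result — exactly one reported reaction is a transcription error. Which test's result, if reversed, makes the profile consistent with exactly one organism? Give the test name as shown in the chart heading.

As reported, no row in the chart matches all 5 reactions.
Reversing Indole → still no organism matches.
Reversing Bile esculin → still no organism matches.
Reversing Spores → still no organism matches.
Reversing Nitrate → still no organism matches.
Reversing Urease (to −) → unique match: Bacteroides fragilis.

Urease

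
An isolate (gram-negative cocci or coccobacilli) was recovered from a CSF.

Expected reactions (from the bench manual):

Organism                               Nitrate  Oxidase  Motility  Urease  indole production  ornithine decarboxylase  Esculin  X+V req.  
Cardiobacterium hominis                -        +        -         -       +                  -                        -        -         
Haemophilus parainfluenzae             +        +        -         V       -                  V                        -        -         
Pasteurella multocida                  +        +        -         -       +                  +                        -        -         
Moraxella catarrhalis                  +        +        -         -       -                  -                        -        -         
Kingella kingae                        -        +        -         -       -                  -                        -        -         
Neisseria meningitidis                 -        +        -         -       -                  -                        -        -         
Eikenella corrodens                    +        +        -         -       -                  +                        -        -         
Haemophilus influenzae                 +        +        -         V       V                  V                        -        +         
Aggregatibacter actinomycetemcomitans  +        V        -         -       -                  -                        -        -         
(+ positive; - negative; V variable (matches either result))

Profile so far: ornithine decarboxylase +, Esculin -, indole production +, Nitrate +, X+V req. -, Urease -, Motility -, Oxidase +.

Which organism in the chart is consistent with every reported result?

Pasteurella multocida

Urease -: all 9 remaining candidates are consistent.
X+V req. -: excludes Haemophilus influenzae — 8 left.
indole production +: excludes 6 organisms — 2 left.
ornithine decarboxylase +: excludes Cardiobacterium hominis — 1 left.
Oxidase +: the one remaining candidate is consistent.
Nitrate +: the one remaining candidate is consistent.
Esculin -: the one remaining candidate is consistent.
Motility -: the one remaining candidate is consistent.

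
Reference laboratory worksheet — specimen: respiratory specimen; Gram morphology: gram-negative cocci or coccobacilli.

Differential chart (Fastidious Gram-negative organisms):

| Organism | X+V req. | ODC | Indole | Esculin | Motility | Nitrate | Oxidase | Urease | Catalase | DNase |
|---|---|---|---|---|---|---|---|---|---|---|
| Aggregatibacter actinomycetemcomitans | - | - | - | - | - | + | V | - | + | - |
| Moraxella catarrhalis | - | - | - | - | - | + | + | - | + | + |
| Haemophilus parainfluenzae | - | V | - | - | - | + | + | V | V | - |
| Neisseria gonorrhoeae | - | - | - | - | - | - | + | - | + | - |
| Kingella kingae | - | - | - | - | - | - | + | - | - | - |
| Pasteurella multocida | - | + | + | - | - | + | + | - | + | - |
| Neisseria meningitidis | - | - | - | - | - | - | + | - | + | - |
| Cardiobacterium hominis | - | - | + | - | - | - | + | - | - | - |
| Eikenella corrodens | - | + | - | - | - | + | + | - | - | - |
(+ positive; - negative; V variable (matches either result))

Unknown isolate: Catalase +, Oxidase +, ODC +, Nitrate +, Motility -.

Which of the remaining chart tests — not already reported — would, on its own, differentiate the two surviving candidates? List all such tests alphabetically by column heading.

Indole

Catalase +: excludes Kingella kingae, Cardiobacterium hominis, Eikenella corrodens — 6 left.
Motility -: all 6 remaining candidates are consistent.
Nitrate +: excludes Neisseria gonorrhoeae, Neisseria meningitidis — 4 left.
Oxidase +: all 4 remaining candidates are consistent.
ODC +: excludes Aggregatibacter actinomycetemcomitans, Moraxella catarrhalis — 2 left.
Two candidates remain: Haemophilus parainfluenzae and Pasteurella multocida.
  X+V req.: - vs - — same for both, does not separate.
  Indole: Haemophilus parainfluenzae -, Pasteurella multocida + — discriminates.
  Esculin: - vs - — same for both, does not separate.
  Urease: V vs - — variable for at least one, does not separate.
  DNase: - vs - — same for both, does not separate.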